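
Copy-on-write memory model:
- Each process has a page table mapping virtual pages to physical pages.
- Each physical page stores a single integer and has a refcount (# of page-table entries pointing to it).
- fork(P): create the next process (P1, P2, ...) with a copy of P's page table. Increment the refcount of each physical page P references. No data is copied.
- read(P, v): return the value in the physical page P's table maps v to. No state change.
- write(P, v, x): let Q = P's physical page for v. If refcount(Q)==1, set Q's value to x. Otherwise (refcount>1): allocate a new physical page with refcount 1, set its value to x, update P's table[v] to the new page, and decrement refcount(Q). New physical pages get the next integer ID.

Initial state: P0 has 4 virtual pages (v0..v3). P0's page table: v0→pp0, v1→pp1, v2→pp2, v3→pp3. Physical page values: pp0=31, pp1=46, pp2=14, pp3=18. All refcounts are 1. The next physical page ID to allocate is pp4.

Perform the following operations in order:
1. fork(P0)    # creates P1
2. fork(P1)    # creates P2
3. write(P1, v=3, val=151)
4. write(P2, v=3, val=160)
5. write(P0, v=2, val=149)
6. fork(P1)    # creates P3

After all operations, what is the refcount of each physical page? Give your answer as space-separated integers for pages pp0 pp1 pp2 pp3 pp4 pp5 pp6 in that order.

Op 1: fork(P0) -> P1. 4 ppages; refcounts: pp0:2 pp1:2 pp2:2 pp3:2
Op 2: fork(P1) -> P2. 4 ppages; refcounts: pp0:3 pp1:3 pp2:3 pp3:3
Op 3: write(P1, v3, 151). refcount(pp3)=3>1 -> COPY to pp4. 5 ppages; refcounts: pp0:3 pp1:3 pp2:3 pp3:2 pp4:1
Op 4: write(P2, v3, 160). refcount(pp3)=2>1 -> COPY to pp5. 6 ppages; refcounts: pp0:3 pp1:3 pp2:3 pp3:1 pp4:1 pp5:1
Op 5: write(P0, v2, 149). refcount(pp2)=3>1 -> COPY to pp6. 7 ppages; refcounts: pp0:3 pp1:3 pp2:2 pp3:1 pp4:1 pp5:1 pp6:1
Op 6: fork(P1) -> P3. 7 ppages; refcounts: pp0:4 pp1:4 pp2:3 pp3:1 pp4:2 pp5:1 pp6:1

Answer: 4 4 3 1 2 1 1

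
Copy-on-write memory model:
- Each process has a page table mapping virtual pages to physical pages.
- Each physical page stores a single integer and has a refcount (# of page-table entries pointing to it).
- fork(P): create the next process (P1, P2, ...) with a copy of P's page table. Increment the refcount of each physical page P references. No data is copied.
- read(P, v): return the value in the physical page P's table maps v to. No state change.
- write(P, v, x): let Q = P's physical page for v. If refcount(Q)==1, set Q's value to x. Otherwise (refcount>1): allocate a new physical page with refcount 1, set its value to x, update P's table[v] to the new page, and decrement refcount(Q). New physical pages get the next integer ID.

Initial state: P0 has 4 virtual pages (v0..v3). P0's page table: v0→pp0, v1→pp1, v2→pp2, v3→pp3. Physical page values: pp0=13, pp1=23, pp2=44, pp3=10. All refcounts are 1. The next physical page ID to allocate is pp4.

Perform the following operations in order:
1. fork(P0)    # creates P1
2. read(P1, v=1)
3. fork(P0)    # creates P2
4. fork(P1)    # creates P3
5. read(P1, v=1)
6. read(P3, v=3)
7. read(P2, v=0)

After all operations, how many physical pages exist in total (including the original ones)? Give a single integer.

Answer: 4

Derivation:
Op 1: fork(P0) -> P1. 4 ppages; refcounts: pp0:2 pp1:2 pp2:2 pp3:2
Op 2: read(P1, v1) -> 23. No state change.
Op 3: fork(P0) -> P2. 4 ppages; refcounts: pp0:3 pp1:3 pp2:3 pp3:3
Op 4: fork(P1) -> P3. 4 ppages; refcounts: pp0:4 pp1:4 pp2:4 pp3:4
Op 5: read(P1, v1) -> 23. No state change.
Op 6: read(P3, v3) -> 10. No state change.
Op 7: read(P2, v0) -> 13. No state change.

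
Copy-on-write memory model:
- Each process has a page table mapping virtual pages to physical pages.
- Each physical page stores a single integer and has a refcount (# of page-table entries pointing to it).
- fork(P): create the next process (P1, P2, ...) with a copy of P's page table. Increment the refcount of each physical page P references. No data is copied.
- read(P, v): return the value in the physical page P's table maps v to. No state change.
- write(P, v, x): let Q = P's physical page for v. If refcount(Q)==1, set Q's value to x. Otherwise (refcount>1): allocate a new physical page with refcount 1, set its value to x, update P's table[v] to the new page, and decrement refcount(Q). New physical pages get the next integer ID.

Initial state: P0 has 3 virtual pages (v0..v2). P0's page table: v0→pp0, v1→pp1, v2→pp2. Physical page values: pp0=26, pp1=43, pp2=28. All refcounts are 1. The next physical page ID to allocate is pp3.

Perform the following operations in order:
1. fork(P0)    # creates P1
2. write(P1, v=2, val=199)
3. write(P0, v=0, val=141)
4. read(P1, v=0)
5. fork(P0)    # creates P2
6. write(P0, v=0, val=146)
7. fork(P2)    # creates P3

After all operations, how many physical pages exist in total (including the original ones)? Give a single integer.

Answer: 6

Derivation:
Op 1: fork(P0) -> P1. 3 ppages; refcounts: pp0:2 pp1:2 pp2:2
Op 2: write(P1, v2, 199). refcount(pp2)=2>1 -> COPY to pp3. 4 ppages; refcounts: pp0:2 pp1:2 pp2:1 pp3:1
Op 3: write(P0, v0, 141). refcount(pp0)=2>1 -> COPY to pp4. 5 ppages; refcounts: pp0:1 pp1:2 pp2:1 pp3:1 pp4:1
Op 4: read(P1, v0) -> 26. No state change.
Op 5: fork(P0) -> P2. 5 ppages; refcounts: pp0:1 pp1:3 pp2:2 pp3:1 pp4:2
Op 6: write(P0, v0, 146). refcount(pp4)=2>1 -> COPY to pp5. 6 ppages; refcounts: pp0:1 pp1:3 pp2:2 pp3:1 pp4:1 pp5:1
Op 7: fork(P2) -> P3. 6 ppages; refcounts: pp0:1 pp1:4 pp2:3 pp3:1 pp4:2 pp5:1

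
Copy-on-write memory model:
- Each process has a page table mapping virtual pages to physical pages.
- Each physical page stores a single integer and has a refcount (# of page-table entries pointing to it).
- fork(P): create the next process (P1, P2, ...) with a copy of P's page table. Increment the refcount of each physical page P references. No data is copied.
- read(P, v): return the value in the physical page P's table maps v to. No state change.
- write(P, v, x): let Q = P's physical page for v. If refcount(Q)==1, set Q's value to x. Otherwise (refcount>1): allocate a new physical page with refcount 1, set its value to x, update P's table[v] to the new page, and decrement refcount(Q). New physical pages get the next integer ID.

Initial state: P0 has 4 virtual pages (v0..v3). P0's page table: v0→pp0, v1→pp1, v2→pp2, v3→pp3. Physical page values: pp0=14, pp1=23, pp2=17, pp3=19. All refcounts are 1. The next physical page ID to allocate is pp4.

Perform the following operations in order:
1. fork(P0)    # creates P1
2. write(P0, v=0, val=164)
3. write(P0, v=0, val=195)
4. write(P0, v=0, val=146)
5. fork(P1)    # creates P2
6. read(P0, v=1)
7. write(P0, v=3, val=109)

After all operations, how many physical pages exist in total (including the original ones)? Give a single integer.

Answer: 6

Derivation:
Op 1: fork(P0) -> P1. 4 ppages; refcounts: pp0:2 pp1:2 pp2:2 pp3:2
Op 2: write(P0, v0, 164). refcount(pp0)=2>1 -> COPY to pp4. 5 ppages; refcounts: pp0:1 pp1:2 pp2:2 pp3:2 pp4:1
Op 3: write(P0, v0, 195). refcount(pp4)=1 -> write in place. 5 ppages; refcounts: pp0:1 pp1:2 pp2:2 pp3:2 pp4:1
Op 4: write(P0, v0, 146). refcount(pp4)=1 -> write in place. 5 ppages; refcounts: pp0:1 pp1:2 pp2:2 pp3:2 pp4:1
Op 5: fork(P1) -> P2. 5 ppages; refcounts: pp0:2 pp1:3 pp2:3 pp3:3 pp4:1
Op 6: read(P0, v1) -> 23. No state change.
Op 7: write(P0, v3, 109). refcount(pp3)=3>1 -> COPY to pp5. 6 ppages; refcounts: pp0:2 pp1:3 pp2:3 pp3:2 pp4:1 pp5:1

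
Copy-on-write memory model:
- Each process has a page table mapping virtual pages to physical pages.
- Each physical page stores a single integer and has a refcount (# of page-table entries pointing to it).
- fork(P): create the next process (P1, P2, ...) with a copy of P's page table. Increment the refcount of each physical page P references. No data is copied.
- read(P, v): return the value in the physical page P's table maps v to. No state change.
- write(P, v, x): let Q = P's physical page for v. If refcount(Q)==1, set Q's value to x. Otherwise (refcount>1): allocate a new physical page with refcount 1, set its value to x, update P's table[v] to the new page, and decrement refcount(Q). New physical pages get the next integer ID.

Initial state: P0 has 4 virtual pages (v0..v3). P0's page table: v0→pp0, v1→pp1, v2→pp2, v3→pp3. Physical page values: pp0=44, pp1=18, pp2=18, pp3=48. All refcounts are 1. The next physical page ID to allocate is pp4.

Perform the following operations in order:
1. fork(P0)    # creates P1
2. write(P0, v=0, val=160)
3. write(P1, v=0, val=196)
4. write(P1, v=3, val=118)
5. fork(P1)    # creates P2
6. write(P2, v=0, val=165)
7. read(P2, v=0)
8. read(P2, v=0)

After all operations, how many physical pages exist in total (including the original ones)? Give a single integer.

Answer: 7

Derivation:
Op 1: fork(P0) -> P1. 4 ppages; refcounts: pp0:2 pp1:2 pp2:2 pp3:2
Op 2: write(P0, v0, 160). refcount(pp0)=2>1 -> COPY to pp4. 5 ppages; refcounts: pp0:1 pp1:2 pp2:2 pp3:2 pp4:1
Op 3: write(P1, v0, 196). refcount(pp0)=1 -> write in place. 5 ppages; refcounts: pp0:1 pp1:2 pp2:2 pp3:2 pp4:1
Op 4: write(P1, v3, 118). refcount(pp3)=2>1 -> COPY to pp5. 6 ppages; refcounts: pp0:1 pp1:2 pp2:2 pp3:1 pp4:1 pp5:1
Op 5: fork(P1) -> P2. 6 ppages; refcounts: pp0:2 pp1:3 pp2:3 pp3:1 pp4:1 pp5:2
Op 6: write(P2, v0, 165). refcount(pp0)=2>1 -> COPY to pp6. 7 ppages; refcounts: pp0:1 pp1:3 pp2:3 pp3:1 pp4:1 pp5:2 pp6:1
Op 7: read(P2, v0) -> 165. No state change.
Op 8: read(P2, v0) -> 165. No state change.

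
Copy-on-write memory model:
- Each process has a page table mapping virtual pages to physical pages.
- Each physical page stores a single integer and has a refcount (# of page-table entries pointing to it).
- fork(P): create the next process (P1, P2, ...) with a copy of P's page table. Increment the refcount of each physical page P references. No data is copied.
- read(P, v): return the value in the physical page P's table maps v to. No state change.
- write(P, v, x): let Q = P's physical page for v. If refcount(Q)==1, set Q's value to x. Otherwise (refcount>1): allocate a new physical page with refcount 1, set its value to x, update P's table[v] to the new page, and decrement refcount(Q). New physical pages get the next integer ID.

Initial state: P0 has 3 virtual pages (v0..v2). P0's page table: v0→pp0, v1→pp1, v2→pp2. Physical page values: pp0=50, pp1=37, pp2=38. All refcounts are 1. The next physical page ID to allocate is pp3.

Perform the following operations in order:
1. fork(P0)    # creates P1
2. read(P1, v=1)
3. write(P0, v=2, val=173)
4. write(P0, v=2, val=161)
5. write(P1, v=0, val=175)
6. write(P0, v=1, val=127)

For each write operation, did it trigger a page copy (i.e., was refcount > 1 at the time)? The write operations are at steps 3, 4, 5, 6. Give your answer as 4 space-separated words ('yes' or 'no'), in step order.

Op 1: fork(P0) -> P1. 3 ppages; refcounts: pp0:2 pp1:2 pp2:2
Op 2: read(P1, v1) -> 37. No state change.
Op 3: write(P0, v2, 173). refcount(pp2)=2>1 -> COPY to pp3. 4 ppages; refcounts: pp0:2 pp1:2 pp2:1 pp3:1
Op 4: write(P0, v2, 161). refcount(pp3)=1 -> write in place. 4 ppages; refcounts: pp0:2 pp1:2 pp2:1 pp3:1
Op 5: write(P1, v0, 175). refcount(pp0)=2>1 -> COPY to pp4. 5 ppages; refcounts: pp0:1 pp1:2 pp2:1 pp3:1 pp4:1
Op 6: write(P0, v1, 127). refcount(pp1)=2>1 -> COPY to pp5. 6 ppages; refcounts: pp0:1 pp1:1 pp2:1 pp3:1 pp4:1 pp5:1

yes no yes yes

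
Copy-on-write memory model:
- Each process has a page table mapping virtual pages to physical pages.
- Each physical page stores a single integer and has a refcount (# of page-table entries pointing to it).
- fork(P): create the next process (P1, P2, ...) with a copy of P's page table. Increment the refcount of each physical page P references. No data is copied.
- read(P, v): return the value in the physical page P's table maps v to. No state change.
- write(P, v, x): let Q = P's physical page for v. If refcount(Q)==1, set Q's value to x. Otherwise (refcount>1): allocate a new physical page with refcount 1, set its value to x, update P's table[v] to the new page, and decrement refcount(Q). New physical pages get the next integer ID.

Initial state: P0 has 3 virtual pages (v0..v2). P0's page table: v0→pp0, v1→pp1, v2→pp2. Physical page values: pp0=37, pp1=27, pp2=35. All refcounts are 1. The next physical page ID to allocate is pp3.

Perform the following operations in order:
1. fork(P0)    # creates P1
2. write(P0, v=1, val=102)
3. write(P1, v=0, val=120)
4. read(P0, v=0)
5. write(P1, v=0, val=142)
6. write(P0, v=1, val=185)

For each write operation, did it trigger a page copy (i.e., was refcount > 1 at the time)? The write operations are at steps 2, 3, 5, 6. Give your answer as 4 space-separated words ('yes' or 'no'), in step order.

Op 1: fork(P0) -> P1. 3 ppages; refcounts: pp0:2 pp1:2 pp2:2
Op 2: write(P0, v1, 102). refcount(pp1)=2>1 -> COPY to pp3. 4 ppages; refcounts: pp0:2 pp1:1 pp2:2 pp3:1
Op 3: write(P1, v0, 120). refcount(pp0)=2>1 -> COPY to pp4. 5 ppages; refcounts: pp0:1 pp1:1 pp2:2 pp3:1 pp4:1
Op 4: read(P0, v0) -> 37. No state change.
Op 5: write(P1, v0, 142). refcount(pp4)=1 -> write in place. 5 ppages; refcounts: pp0:1 pp1:1 pp2:2 pp3:1 pp4:1
Op 6: write(P0, v1, 185). refcount(pp3)=1 -> write in place. 5 ppages; refcounts: pp0:1 pp1:1 pp2:2 pp3:1 pp4:1

yes yes no no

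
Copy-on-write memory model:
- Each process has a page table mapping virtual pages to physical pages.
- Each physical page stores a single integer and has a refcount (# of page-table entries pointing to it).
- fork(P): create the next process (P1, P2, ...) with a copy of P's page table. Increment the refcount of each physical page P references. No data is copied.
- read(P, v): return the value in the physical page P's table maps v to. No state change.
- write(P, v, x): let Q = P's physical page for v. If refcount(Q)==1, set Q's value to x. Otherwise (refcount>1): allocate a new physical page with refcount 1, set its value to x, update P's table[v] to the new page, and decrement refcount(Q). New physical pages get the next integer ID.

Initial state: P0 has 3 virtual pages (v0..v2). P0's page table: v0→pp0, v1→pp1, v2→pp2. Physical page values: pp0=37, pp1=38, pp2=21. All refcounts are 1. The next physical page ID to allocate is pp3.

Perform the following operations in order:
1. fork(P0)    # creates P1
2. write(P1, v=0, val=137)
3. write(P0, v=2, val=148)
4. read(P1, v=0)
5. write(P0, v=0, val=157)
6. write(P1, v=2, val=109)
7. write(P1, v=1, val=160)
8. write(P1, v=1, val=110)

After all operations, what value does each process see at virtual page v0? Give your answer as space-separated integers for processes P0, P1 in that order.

Op 1: fork(P0) -> P1. 3 ppages; refcounts: pp0:2 pp1:2 pp2:2
Op 2: write(P1, v0, 137). refcount(pp0)=2>1 -> COPY to pp3. 4 ppages; refcounts: pp0:1 pp1:2 pp2:2 pp3:1
Op 3: write(P0, v2, 148). refcount(pp2)=2>1 -> COPY to pp4. 5 ppages; refcounts: pp0:1 pp1:2 pp2:1 pp3:1 pp4:1
Op 4: read(P1, v0) -> 137. No state change.
Op 5: write(P0, v0, 157). refcount(pp0)=1 -> write in place. 5 ppages; refcounts: pp0:1 pp1:2 pp2:1 pp3:1 pp4:1
Op 6: write(P1, v2, 109). refcount(pp2)=1 -> write in place. 5 ppages; refcounts: pp0:1 pp1:2 pp2:1 pp3:1 pp4:1
Op 7: write(P1, v1, 160). refcount(pp1)=2>1 -> COPY to pp5. 6 ppages; refcounts: pp0:1 pp1:1 pp2:1 pp3:1 pp4:1 pp5:1
Op 8: write(P1, v1, 110). refcount(pp5)=1 -> write in place. 6 ppages; refcounts: pp0:1 pp1:1 pp2:1 pp3:1 pp4:1 pp5:1
P0: v0 -> pp0 = 157
P1: v0 -> pp3 = 137

Answer: 157 137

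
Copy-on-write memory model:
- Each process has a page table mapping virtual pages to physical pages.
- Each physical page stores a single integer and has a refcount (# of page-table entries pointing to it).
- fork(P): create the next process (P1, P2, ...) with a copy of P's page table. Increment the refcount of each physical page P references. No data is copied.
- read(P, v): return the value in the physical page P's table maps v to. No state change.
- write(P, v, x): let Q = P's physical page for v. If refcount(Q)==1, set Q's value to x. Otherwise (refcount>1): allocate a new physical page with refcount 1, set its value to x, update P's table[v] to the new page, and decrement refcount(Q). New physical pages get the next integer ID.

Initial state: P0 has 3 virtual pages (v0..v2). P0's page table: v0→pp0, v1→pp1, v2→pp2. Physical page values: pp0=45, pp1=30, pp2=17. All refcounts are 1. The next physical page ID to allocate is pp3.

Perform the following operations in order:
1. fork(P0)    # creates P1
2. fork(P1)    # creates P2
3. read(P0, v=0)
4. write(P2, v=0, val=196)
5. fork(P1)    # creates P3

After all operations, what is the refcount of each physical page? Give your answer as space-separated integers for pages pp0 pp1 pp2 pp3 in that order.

Answer: 3 4 4 1

Derivation:
Op 1: fork(P0) -> P1. 3 ppages; refcounts: pp0:2 pp1:2 pp2:2
Op 2: fork(P1) -> P2. 3 ppages; refcounts: pp0:3 pp1:3 pp2:3
Op 3: read(P0, v0) -> 45. No state change.
Op 4: write(P2, v0, 196). refcount(pp0)=3>1 -> COPY to pp3. 4 ppages; refcounts: pp0:2 pp1:3 pp2:3 pp3:1
Op 5: fork(P1) -> P3. 4 ppages; refcounts: pp0:3 pp1:4 pp2:4 pp3:1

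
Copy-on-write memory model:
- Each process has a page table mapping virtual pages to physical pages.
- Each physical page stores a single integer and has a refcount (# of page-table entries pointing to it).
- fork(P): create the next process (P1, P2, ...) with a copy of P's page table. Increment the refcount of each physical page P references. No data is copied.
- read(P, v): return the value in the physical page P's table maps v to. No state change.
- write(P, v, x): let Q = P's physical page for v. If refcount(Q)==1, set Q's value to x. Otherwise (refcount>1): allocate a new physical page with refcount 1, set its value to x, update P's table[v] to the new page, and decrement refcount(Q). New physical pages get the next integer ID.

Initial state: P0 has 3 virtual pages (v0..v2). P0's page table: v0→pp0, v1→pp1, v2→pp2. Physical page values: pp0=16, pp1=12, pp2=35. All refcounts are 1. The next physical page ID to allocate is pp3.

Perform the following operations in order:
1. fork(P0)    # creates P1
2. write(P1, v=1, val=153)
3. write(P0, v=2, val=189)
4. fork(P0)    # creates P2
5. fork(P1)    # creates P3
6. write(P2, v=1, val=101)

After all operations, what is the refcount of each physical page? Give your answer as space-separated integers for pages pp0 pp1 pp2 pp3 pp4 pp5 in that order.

Op 1: fork(P0) -> P1. 3 ppages; refcounts: pp0:2 pp1:2 pp2:2
Op 2: write(P1, v1, 153). refcount(pp1)=2>1 -> COPY to pp3. 4 ppages; refcounts: pp0:2 pp1:1 pp2:2 pp3:1
Op 3: write(P0, v2, 189). refcount(pp2)=2>1 -> COPY to pp4. 5 ppages; refcounts: pp0:2 pp1:1 pp2:1 pp3:1 pp4:1
Op 4: fork(P0) -> P2. 5 ppages; refcounts: pp0:3 pp1:2 pp2:1 pp3:1 pp4:2
Op 5: fork(P1) -> P3. 5 ppages; refcounts: pp0:4 pp1:2 pp2:2 pp3:2 pp4:2
Op 6: write(P2, v1, 101). refcount(pp1)=2>1 -> COPY to pp5. 6 ppages; refcounts: pp0:4 pp1:1 pp2:2 pp3:2 pp4:2 pp5:1

Answer: 4 1 2 2 2 1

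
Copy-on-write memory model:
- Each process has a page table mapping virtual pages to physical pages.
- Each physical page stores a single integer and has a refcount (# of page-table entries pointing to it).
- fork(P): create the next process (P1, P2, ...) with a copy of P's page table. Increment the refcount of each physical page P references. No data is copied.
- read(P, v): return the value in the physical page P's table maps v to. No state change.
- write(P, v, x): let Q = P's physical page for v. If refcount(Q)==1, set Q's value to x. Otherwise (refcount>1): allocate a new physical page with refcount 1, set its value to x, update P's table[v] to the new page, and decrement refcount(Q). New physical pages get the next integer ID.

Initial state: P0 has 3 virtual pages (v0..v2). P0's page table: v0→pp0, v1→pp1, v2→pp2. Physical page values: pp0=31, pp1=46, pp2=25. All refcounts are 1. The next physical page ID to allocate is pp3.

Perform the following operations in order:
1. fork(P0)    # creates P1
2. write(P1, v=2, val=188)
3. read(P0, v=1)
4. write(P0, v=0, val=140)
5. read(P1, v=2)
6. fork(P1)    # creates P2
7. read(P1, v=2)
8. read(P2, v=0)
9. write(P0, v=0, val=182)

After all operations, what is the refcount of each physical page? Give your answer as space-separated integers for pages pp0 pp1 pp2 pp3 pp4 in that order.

Answer: 2 3 1 2 1

Derivation:
Op 1: fork(P0) -> P1. 3 ppages; refcounts: pp0:2 pp1:2 pp2:2
Op 2: write(P1, v2, 188). refcount(pp2)=2>1 -> COPY to pp3. 4 ppages; refcounts: pp0:2 pp1:2 pp2:1 pp3:1
Op 3: read(P0, v1) -> 46. No state change.
Op 4: write(P0, v0, 140). refcount(pp0)=2>1 -> COPY to pp4. 5 ppages; refcounts: pp0:1 pp1:2 pp2:1 pp3:1 pp4:1
Op 5: read(P1, v2) -> 188. No state change.
Op 6: fork(P1) -> P2. 5 ppages; refcounts: pp0:2 pp1:3 pp2:1 pp3:2 pp4:1
Op 7: read(P1, v2) -> 188. No state change.
Op 8: read(P2, v0) -> 31. No state change.
Op 9: write(P0, v0, 182). refcount(pp4)=1 -> write in place. 5 ppages; refcounts: pp0:2 pp1:3 pp2:1 pp3:2 pp4:1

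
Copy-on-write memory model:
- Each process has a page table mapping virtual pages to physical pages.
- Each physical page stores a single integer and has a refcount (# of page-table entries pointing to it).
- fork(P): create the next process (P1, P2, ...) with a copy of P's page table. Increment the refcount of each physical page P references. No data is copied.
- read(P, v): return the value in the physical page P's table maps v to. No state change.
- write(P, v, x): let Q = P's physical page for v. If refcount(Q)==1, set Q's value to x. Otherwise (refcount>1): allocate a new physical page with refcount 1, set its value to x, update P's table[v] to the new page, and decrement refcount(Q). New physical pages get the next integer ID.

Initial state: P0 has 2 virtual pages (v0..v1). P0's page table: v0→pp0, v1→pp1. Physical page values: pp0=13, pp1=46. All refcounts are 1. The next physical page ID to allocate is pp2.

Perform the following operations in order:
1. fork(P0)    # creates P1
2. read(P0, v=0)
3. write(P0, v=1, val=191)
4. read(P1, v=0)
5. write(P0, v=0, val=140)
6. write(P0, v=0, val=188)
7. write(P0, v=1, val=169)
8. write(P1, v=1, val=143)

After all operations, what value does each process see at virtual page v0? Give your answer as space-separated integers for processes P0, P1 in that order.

Answer: 188 13

Derivation:
Op 1: fork(P0) -> P1. 2 ppages; refcounts: pp0:2 pp1:2
Op 2: read(P0, v0) -> 13. No state change.
Op 3: write(P0, v1, 191). refcount(pp1)=2>1 -> COPY to pp2. 3 ppages; refcounts: pp0:2 pp1:1 pp2:1
Op 4: read(P1, v0) -> 13. No state change.
Op 5: write(P0, v0, 140). refcount(pp0)=2>1 -> COPY to pp3. 4 ppages; refcounts: pp0:1 pp1:1 pp2:1 pp3:1
Op 6: write(P0, v0, 188). refcount(pp3)=1 -> write in place. 4 ppages; refcounts: pp0:1 pp1:1 pp2:1 pp3:1
Op 7: write(P0, v1, 169). refcount(pp2)=1 -> write in place. 4 ppages; refcounts: pp0:1 pp1:1 pp2:1 pp3:1
Op 8: write(P1, v1, 143). refcount(pp1)=1 -> write in place. 4 ppages; refcounts: pp0:1 pp1:1 pp2:1 pp3:1
P0: v0 -> pp3 = 188
P1: v0 -> pp0 = 13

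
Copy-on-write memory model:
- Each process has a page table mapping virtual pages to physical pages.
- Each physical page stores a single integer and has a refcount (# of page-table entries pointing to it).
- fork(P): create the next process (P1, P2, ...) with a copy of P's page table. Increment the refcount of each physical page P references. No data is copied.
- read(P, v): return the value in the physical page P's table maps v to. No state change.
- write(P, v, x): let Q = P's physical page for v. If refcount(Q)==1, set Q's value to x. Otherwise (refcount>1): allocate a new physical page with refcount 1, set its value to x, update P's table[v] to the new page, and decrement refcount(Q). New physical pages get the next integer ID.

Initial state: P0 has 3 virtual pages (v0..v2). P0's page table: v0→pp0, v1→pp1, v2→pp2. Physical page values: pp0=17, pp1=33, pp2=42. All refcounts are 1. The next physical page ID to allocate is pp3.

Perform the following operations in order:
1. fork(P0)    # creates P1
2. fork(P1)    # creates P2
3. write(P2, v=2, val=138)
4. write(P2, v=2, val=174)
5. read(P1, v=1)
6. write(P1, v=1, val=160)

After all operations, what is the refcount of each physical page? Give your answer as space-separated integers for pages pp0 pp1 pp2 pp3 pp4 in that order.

Op 1: fork(P0) -> P1. 3 ppages; refcounts: pp0:2 pp1:2 pp2:2
Op 2: fork(P1) -> P2. 3 ppages; refcounts: pp0:3 pp1:3 pp2:3
Op 3: write(P2, v2, 138). refcount(pp2)=3>1 -> COPY to pp3. 4 ppages; refcounts: pp0:3 pp1:3 pp2:2 pp3:1
Op 4: write(P2, v2, 174). refcount(pp3)=1 -> write in place. 4 ppages; refcounts: pp0:3 pp1:3 pp2:2 pp3:1
Op 5: read(P1, v1) -> 33. No state change.
Op 6: write(P1, v1, 160). refcount(pp1)=3>1 -> COPY to pp4. 5 ppages; refcounts: pp0:3 pp1:2 pp2:2 pp3:1 pp4:1

Answer: 3 2 2 1 1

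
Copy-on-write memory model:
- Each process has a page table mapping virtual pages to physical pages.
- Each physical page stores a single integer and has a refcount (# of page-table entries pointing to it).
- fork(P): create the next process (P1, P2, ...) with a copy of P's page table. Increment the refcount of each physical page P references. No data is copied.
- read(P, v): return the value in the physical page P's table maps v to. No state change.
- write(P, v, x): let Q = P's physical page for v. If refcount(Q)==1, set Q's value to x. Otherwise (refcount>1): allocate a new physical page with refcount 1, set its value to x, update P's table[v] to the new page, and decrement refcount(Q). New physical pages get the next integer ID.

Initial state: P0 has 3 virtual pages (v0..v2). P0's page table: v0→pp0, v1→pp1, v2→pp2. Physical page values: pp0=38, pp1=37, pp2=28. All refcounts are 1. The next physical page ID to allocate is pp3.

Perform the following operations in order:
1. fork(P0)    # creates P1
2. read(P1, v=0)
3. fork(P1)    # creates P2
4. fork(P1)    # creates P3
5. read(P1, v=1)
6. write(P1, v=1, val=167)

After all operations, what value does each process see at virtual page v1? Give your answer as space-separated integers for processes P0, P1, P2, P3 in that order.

Answer: 37 167 37 37

Derivation:
Op 1: fork(P0) -> P1. 3 ppages; refcounts: pp0:2 pp1:2 pp2:2
Op 2: read(P1, v0) -> 38. No state change.
Op 3: fork(P1) -> P2. 3 ppages; refcounts: pp0:3 pp1:3 pp2:3
Op 4: fork(P1) -> P3. 3 ppages; refcounts: pp0:4 pp1:4 pp2:4
Op 5: read(P1, v1) -> 37. No state change.
Op 6: write(P1, v1, 167). refcount(pp1)=4>1 -> COPY to pp3. 4 ppages; refcounts: pp0:4 pp1:3 pp2:4 pp3:1
P0: v1 -> pp1 = 37
P1: v1 -> pp3 = 167
P2: v1 -> pp1 = 37
P3: v1 -> pp1 = 37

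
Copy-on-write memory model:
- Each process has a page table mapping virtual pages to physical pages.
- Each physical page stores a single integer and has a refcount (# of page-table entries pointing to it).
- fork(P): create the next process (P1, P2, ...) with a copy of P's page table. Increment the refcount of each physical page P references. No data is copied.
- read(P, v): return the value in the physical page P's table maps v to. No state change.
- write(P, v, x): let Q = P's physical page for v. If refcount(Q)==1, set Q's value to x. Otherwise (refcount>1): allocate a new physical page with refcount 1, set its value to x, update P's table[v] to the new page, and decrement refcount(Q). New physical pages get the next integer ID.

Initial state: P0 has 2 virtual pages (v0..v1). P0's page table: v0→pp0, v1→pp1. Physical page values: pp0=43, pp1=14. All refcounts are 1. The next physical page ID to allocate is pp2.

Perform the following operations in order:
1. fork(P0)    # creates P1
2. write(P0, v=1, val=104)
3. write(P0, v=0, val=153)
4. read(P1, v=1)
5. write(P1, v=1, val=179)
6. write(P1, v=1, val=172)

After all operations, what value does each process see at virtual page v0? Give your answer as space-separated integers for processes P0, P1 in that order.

Op 1: fork(P0) -> P1. 2 ppages; refcounts: pp0:2 pp1:2
Op 2: write(P0, v1, 104). refcount(pp1)=2>1 -> COPY to pp2. 3 ppages; refcounts: pp0:2 pp1:1 pp2:1
Op 3: write(P0, v0, 153). refcount(pp0)=2>1 -> COPY to pp3. 4 ppages; refcounts: pp0:1 pp1:1 pp2:1 pp3:1
Op 4: read(P1, v1) -> 14. No state change.
Op 5: write(P1, v1, 179). refcount(pp1)=1 -> write in place. 4 ppages; refcounts: pp0:1 pp1:1 pp2:1 pp3:1
Op 6: write(P1, v1, 172). refcount(pp1)=1 -> write in place. 4 ppages; refcounts: pp0:1 pp1:1 pp2:1 pp3:1
P0: v0 -> pp3 = 153
P1: v0 -> pp0 = 43

Answer: 153 43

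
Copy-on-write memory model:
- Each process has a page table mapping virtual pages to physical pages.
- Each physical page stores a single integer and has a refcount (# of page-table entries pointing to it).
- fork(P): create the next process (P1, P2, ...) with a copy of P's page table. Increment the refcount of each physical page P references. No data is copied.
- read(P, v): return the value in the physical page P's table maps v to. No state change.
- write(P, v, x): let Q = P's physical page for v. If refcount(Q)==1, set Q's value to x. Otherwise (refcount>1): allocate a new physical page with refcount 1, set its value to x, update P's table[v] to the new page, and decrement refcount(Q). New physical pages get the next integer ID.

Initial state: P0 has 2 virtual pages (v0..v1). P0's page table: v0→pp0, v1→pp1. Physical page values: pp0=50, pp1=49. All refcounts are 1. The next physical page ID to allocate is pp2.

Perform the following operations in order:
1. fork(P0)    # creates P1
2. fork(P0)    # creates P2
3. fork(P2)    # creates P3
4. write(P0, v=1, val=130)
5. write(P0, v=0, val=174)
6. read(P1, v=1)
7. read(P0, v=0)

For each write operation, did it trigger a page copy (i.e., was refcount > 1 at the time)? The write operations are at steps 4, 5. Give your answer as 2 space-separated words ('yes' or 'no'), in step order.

Op 1: fork(P0) -> P1. 2 ppages; refcounts: pp0:2 pp1:2
Op 2: fork(P0) -> P2. 2 ppages; refcounts: pp0:3 pp1:3
Op 3: fork(P2) -> P3. 2 ppages; refcounts: pp0:4 pp1:4
Op 4: write(P0, v1, 130). refcount(pp1)=4>1 -> COPY to pp2. 3 ppages; refcounts: pp0:4 pp1:3 pp2:1
Op 5: write(P0, v0, 174). refcount(pp0)=4>1 -> COPY to pp3. 4 ppages; refcounts: pp0:3 pp1:3 pp2:1 pp3:1
Op 6: read(P1, v1) -> 49. No state change.
Op 7: read(P0, v0) -> 174. No state change.

yes yes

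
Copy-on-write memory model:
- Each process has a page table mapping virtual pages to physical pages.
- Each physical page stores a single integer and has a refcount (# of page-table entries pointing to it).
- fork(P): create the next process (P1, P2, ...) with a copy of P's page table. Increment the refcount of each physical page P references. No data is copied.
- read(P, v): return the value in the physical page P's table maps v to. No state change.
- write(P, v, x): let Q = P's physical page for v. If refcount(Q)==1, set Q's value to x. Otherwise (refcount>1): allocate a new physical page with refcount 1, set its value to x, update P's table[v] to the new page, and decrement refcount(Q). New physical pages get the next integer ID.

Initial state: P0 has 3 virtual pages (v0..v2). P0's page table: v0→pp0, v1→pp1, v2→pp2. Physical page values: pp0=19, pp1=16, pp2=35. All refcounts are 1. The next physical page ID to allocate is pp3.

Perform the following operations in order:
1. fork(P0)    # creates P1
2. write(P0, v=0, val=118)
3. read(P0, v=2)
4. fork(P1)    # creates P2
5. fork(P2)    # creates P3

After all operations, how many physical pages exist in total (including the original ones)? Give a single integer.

Op 1: fork(P0) -> P1. 3 ppages; refcounts: pp0:2 pp1:2 pp2:2
Op 2: write(P0, v0, 118). refcount(pp0)=2>1 -> COPY to pp3. 4 ppages; refcounts: pp0:1 pp1:2 pp2:2 pp3:1
Op 3: read(P0, v2) -> 35. No state change.
Op 4: fork(P1) -> P2. 4 ppages; refcounts: pp0:2 pp1:3 pp2:3 pp3:1
Op 5: fork(P2) -> P3. 4 ppages; refcounts: pp0:3 pp1:4 pp2:4 pp3:1

Answer: 4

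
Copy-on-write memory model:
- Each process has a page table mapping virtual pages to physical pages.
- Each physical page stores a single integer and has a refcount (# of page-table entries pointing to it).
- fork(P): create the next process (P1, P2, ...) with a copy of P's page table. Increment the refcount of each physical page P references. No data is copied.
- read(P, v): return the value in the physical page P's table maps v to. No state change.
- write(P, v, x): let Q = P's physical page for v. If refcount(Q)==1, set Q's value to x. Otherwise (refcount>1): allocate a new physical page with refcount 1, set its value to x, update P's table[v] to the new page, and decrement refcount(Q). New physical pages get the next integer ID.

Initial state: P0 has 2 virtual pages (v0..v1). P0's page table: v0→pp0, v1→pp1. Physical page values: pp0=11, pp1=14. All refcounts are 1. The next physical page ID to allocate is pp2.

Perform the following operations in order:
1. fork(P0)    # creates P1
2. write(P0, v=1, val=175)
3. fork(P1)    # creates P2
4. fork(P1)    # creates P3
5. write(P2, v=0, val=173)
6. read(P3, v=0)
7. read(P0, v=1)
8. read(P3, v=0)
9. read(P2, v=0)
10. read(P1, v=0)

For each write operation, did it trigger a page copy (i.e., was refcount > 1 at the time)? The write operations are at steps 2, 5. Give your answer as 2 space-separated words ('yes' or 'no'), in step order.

Op 1: fork(P0) -> P1. 2 ppages; refcounts: pp0:2 pp1:2
Op 2: write(P0, v1, 175). refcount(pp1)=2>1 -> COPY to pp2. 3 ppages; refcounts: pp0:2 pp1:1 pp2:1
Op 3: fork(P1) -> P2. 3 ppages; refcounts: pp0:3 pp1:2 pp2:1
Op 4: fork(P1) -> P3. 3 ppages; refcounts: pp0:4 pp1:3 pp2:1
Op 5: write(P2, v0, 173). refcount(pp0)=4>1 -> COPY to pp3. 4 ppages; refcounts: pp0:3 pp1:3 pp2:1 pp3:1
Op 6: read(P3, v0) -> 11. No state change.
Op 7: read(P0, v1) -> 175. No state change.
Op 8: read(P3, v0) -> 11. No state change.
Op 9: read(P2, v0) -> 173. No state change.
Op 10: read(P1, v0) -> 11. No state change.

yes yes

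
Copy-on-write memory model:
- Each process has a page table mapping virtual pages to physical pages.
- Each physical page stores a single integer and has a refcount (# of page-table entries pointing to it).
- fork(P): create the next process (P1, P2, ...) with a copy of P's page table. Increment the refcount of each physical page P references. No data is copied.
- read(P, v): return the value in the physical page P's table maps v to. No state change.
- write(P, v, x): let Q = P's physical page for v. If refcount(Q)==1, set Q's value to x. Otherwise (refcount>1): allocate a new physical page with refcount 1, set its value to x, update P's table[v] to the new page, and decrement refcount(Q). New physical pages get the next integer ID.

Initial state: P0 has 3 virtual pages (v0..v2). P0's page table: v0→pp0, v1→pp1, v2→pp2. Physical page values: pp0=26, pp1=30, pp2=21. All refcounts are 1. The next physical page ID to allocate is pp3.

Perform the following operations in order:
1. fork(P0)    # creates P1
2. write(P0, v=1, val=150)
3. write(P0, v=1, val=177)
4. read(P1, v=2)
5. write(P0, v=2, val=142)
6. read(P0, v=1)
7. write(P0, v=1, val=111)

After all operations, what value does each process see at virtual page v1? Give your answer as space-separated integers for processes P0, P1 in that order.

Answer: 111 30

Derivation:
Op 1: fork(P0) -> P1. 3 ppages; refcounts: pp0:2 pp1:2 pp2:2
Op 2: write(P0, v1, 150). refcount(pp1)=2>1 -> COPY to pp3. 4 ppages; refcounts: pp0:2 pp1:1 pp2:2 pp3:1
Op 3: write(P0, v1, 177). refcount(pp3)=1 -> write in place. 4 ppages; refcounts: pp0:2 pp1:1 pp2:2 pp3:1
Op 4: read(P1, v2) -> 21. No state change.
Op 5: write(P0, v2, 142). refcount(pp2)=2>1 -> COPY to pp4. 5 ppages; refcounts: pp0:2 pp1:1 pp2:1 pp3:1 pp4:1
Op 6: read(P0, v1) -> 177. No state change.
Op 7: write(P0, v1, 111). refcount(pp3)=1 -> write in place. 5 ppages; refcounts: pp0:2 pp1:1 pp2:1 pp3:1 pp4:1
P0: v1 -> pp3 = 111
P1: v1 -> pp1 = 30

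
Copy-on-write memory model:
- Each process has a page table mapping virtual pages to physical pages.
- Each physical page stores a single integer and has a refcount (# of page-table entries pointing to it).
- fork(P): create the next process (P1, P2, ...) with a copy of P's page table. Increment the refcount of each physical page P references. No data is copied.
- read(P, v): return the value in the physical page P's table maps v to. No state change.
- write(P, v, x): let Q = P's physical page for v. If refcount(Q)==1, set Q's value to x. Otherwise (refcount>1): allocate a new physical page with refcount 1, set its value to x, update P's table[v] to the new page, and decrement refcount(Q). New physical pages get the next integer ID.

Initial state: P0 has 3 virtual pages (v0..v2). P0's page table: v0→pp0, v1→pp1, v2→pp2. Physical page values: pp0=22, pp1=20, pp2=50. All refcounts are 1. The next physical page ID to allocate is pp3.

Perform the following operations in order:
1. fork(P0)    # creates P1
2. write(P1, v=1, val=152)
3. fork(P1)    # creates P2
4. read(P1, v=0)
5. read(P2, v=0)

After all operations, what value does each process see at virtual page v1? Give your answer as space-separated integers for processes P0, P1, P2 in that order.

Op 1: fork(P0) -> P1. 3 ppages; refcounts: pp0:2 pp1:2 pp2:2
Op 2: write(P1, v1, 152). refcount(pp1)=2>1 -> COPY to pp3. 4 ppages; refcounts: pp0:2 pp1:1 pp2:2 pp3:1
Op 3: fork(P1) -> P2. 4 ppages; refcounts: pp0:3 pp1:1 pp2:3 pp3:2
Op 4: read(P1, v0) -> 22. No state change.
Op 5: read(P2, v0) -> 22. No state change.
P0: v1 -> pp1 = 20
P1: v1 -> pp3 = 152
P2: v1 -> pp3 = 152

Answer: 20 152 152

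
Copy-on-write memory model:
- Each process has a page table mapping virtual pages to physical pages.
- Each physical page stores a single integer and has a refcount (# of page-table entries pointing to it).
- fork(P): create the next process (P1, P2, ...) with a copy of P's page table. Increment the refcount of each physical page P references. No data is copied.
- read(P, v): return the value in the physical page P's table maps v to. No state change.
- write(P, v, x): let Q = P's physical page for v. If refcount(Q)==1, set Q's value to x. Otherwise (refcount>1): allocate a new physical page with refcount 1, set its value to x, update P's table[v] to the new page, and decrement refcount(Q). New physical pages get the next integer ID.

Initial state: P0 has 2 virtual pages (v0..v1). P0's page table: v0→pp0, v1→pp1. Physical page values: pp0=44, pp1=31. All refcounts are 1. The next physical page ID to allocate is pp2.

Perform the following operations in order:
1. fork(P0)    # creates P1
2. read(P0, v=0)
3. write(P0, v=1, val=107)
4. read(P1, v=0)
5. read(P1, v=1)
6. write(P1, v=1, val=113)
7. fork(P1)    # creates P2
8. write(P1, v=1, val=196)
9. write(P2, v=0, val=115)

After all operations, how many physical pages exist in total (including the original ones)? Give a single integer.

Answer: 5

Derivation:
Op 1: fork(P0) -> P1. 2 ppages; refcounts: pp0:2 pp1:2
Op 2: read(P0, v0) -> 44. No state change.
Op 3: write(P0, v1, 107). refcount(pp1)=2>1 -> COPY to pp2. 3 ppages; refcounts: pp0:2 pp1:1 pp2:1
Op 4: read(P1, v0) -> 44. No state change.
Op 5: read(P1, v1) -> 31. No state change.
Op 6: write(P1, v1, 113). refcount(pp1)=1 -> write in place. 3 ppages; refcounts: pp0:2 pp1:1 pp2:1
Op 7: fork(P1) -> P2. 3 ppages; refcounts: pp0:3 pp1:2 pp2:1
Op 8: write(P1, v1, 196). refcount(pp1)=2>1 -> COPY to pp3. 4 ppages; refcounts: pp0:3 pp1:1 pp2:1 pp3:1
Op 9: write(P2, v0, 115). refcount(pp0)=3>1 -> COPY to pp4. 5 ppages; refcounts: pp0:2 pp1:1 pp2:1 pp3:1 pp4:1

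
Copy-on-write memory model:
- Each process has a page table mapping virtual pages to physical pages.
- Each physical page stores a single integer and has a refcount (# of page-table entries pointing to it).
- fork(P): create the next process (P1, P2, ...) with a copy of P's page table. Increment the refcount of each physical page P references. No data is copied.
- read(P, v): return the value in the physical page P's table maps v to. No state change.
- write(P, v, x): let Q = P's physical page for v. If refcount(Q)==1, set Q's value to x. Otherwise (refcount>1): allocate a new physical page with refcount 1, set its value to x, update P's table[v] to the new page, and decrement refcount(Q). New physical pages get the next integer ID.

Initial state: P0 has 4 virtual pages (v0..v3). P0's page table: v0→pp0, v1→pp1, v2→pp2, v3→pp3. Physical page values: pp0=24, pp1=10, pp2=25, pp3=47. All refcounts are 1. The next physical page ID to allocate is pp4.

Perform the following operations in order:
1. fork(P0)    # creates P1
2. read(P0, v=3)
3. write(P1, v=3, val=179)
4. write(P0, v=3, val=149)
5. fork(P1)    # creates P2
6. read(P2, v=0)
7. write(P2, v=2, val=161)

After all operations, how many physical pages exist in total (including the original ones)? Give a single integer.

Op 1: fork(P0) -> P1. 4 ppages; refcounts: pp0:2 pp1:2 pp2:2 pp3:2
Op 2: read(P0, v3) -> 47. No state change.
Op 3: write(P1, v3, 179). refcount(pp3)=2>1 -> COPY to pp4. 5 ppages; refcounts: pp0:2 pp1:2 pp2:2 pp3:1 pp4:1
Op 4: write(P0, v3, 149). refcount(pp3)=1 -> write in place. 5 ppages; refcounts: pp0:2 pp1:2 pp2:2 pp3:1 pp4:1
Op 5: fork(P1) -> P2. 5 ppages; refcounts: pp0:3 pp1:3 pp2:3 pp3:1 pp4:2
Op 6: read(P2, v0) -> 24. No state change.
Op 7: write(P2, v2, 161). refcount(pp2)=3>1 -> COPY to pp5. 6 ppages; refcounts: pp0:3 pp1:3 pp2:2 pp3:1 pp4:2 pp5:1

Answer: 6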